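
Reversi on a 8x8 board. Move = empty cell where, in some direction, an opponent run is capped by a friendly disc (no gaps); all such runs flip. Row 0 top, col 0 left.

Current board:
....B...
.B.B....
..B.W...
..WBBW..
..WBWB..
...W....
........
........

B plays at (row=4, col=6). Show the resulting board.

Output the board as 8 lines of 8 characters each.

Answer: ....B...
.B.B....
..B.B...
..WBBB..
..WBWBB.
...W....
........
........

Derivation:
Place B at (4,6); scan 8 dirs for brackets.
Dir NW: opp run (3,5) (2,4) capped by B -> flip
Dir N: first cell '.' (not opp) -> no flip
Dir NE: first cell '.' (not opp) -> no flip
Dir W: first cell 'B' (not opp) -> no flip
Dir E: first cell '.' (not opp) -> no flip
Dir SW: first cell '.' (not opp) -> no flip
Dir S: first cell '.' (not opp) -> no flip
Dir SE: first cell '.' (not opp) -> no flip
All flips: (2,4) (3,5)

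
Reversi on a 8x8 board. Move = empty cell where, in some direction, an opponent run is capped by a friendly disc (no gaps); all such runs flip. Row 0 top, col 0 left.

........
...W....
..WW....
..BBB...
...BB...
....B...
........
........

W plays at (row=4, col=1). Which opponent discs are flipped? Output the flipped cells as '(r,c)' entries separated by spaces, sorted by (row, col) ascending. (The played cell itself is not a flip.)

Dir NW: first cell '.' (not opp) -> no flip
Dir N: first cell '.' (not opp) -> no flip
Dir NE: opp run (3,2) capped by W -> flip
Dir W: first cell '.' (not opp) -> no flip
Dir E: first cell '.' (not opp) -> no flip
Dir SW: first cell '.' (not opp) -> no flip
Dir S: first cell '.' (not opp) -> no flip
Dir SE: first cell '.' (not opp) -> no flip

Answer: (3,2)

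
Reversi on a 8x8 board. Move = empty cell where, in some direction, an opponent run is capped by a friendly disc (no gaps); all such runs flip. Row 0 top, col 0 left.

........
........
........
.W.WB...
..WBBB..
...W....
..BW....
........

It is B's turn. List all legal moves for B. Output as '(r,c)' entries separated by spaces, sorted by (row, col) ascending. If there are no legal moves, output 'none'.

(2,0): no bracket -> illegal
(2,1): no bracket -> illegal
(2,2): flips 1 -> legal
(2,3): flips 1 -> legal
(2,4): no bracket -> illegal
(3,0): no bracket -> illegal
(3,2): flips 1 -> legal
(4,0): no bracket -> illegal
(4,1): flips 1 -> legal
(5,1): no bracket -> illegal
(5,2): no bracket -> illegal
(5,4): no bracket -> illegal
(6,4): flips 1 -> legal
(7,2): no bracket -> illegal
(7,3): flips 2 -> legal
(7,4): no bracket -> illegal

Answer: (2,2) (2,3) (3,2) (4,1) (6,4) (7,3)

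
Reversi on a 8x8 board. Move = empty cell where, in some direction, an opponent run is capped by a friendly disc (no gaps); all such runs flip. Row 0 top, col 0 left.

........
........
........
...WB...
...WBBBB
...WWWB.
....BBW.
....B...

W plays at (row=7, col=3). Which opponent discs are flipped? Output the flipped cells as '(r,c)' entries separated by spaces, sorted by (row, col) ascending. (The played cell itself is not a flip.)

Dir NW: first cell '.' (not opp) -> no flip
Dir N: first cell '.' (not opp) -> no flip
Dir NE: opp run (6,4) capped by W -> flip
Dir W: first cell '.' (not opp) -> no flip
Dir E: opp run (7,4), next='.' -> no flip
Dir SW: edge -> no flip
Dir S: edge -> no flip
Dir SE: edge -> no flip

Answer: (6,4)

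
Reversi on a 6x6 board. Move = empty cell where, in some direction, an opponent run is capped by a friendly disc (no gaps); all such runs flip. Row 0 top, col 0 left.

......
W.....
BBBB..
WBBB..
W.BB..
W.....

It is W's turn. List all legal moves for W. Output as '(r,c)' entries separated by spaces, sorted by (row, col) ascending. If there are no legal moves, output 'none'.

Answer: (1,2) (1,3) (3,4) (5,4)

Derivation:
(1,1): no bracket -> illegal
(1,2): flips 1 -> legal
(1,3): flips 2 -> legal
(1,4): no bracket -> illegal
(2,4): no bracket -> illegal
(3,4): flips 3 -> legal
(4,1): no bracket -> illegal
(4,4): no bracket -> illegal
(5,1): no bracket -> illegal
(5,2): no bracket -> illegal
(5,3): no bracket -> illegal
(5,4): flips 3 -> legal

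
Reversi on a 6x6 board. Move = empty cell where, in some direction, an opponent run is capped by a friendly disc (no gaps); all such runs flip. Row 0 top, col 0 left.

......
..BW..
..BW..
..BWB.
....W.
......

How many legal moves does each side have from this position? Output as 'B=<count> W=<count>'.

-- B to move --
(0,2): no bracket -> illegal
(0,3): no bracket -> illegal
(0,4): flips 1 -> legal
(1,4): flips 2 -> legal
(2,4): flips 1 -> legal
(3,5): no bracket -> illegal
(4,2): no bracket -> illegal
(4,3): no bracket -> illegal
(4,5): no bracket -> illegal
(5,3): no bracket -> illegal
(5,4): flips 1 -> legal
(5,5): flips 2 -> legal
B mobility = 5
-- W to move --
(0,1): flips 1 -> legal
(0,2): no bracket -> illegal
(0,3): no bracket -> illegal
(1,1): flips 2 -> legal
(2,1): flips 1 -> legal
(2,4): flips 1 -> legal
(2,5): no bracket -> illegal
(3,1): flips 2 -> legal
(3,5): flips 1 -> legal
(4,1): flips 1 -> legal
(4,2): no bracket -> illegal
(4,3): no bracket -> illegal
(4,5): flips 1 -> legal
W mobility = 8

Answer: B=5 W=8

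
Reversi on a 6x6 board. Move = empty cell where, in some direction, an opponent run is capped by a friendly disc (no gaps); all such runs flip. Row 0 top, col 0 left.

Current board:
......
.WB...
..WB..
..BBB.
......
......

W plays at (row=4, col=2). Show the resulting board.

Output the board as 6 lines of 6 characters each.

Place W at (4,2); scan 8 dirs for brackets.
Dir NW: first cell '.' (not opp) -> no flip
Dir N: opp run (3,2) capped by W -> flip
Dir NE: opp run (3,3), next='.' -> no flip
Dir W: first cell '.' (not opp) -> no flip
Dir E: first cell '.' (not opp) -> no flip
Dir SW: first cell '.' (not opp) -> no flip
Dir S: first cell '.' (not opp) -> no flip
Dir SE: first cell '.' (not opp) -> no flip
All flips: (3,2)

Answer: ......
.WB...
..WB..
..WBB.
..W...
......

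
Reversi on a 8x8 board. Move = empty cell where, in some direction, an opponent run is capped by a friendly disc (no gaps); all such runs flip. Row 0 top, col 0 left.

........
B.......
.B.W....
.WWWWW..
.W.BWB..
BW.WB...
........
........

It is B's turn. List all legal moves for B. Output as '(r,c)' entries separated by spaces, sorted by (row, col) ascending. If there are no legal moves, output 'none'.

(1,2): flips 2 -> legal
(1,3): flips 2 -> legal
(1,4): flips 3 -> legal
(2,0): no bracket -> illegal
(2,2): no bracket -> illegal
(2,4): flips 2 -> legal
(2,5): flips 2 -> legal
(2,6): no bracket -> illegal
(3,0): no bracket -> illegal
(3,6): no bracket -> illegal
(4,0): no bracket -> illegal
(4,2): no bracket -> illegal
(4,6): no bracket -> illegal
(5,2): flips 2 -> legal
(5,5): no bracket -> illegal
(6,0): no bracket -> illegal
(6,1): flips 3 -> legal
(6,2): no bracket -> illegal
(6,3): flips 1 -> legal
(6,4): no bracket -> illegal

Answer: (1,2) (1,3) (1,4) (2,4) (2,5) (5,2) (6,1) (6,3)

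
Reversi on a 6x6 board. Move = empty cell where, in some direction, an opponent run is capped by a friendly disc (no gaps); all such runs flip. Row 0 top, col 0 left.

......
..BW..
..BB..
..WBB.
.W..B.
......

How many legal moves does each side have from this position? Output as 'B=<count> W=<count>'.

Answer: B=6 W=6

Derivation:
-- B to move --
(0,2): no bracket -> illegal
(0,3): flips 1 -> legal
(0,4): flips 1 -> legal
(1,4): flips 1 -> legal
(2,1): no bracket -> illegal
(2,4): no bracket -> illegal
(3,0): no bracket -> illegal
(3,1): flips 1 -> legal
(4,0): no bracket -> illegal
(4,2): flips 1 -> legal
(4,3): no bracket -> illegal
(5,0): flips 2 -> legal
(5,1): no bracket -> illegal
(5,2): no bracket -> illegal
B mobility = 6
-- W to move --
(0,1): no bracket -> illegal
(0,2): flips 2 -> legal
(0,3): no bracket -> illegal
(1,1): flips 1 -> legal
(1,4): flips 1 -> legal
(2,1): no bracket -> illegal
(2,4): no bracket -> illegal
(2,5): no bracket -> illegal
(3,1): flips 1 -> legal
(3,5): flips 2 -> legal
(4,2): no bracket -> illegal
(4,3): flips 2 -> legal
(4,5): no bracket -> illegal
(5,3): no bracket -> illegal
(5,4): no bracket -> illegal
(5,5): no bracket -> illegal
W mobility = 6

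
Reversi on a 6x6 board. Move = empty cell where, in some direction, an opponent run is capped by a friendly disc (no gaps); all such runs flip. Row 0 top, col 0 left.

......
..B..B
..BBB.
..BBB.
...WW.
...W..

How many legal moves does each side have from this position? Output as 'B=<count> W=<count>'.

Answer: B=3 W=5

Derivation:
-- B to move --
(3,5): no bracket -> illegal
(4,2): no bracket -> illegal
(4,5): no bracket -> illegal
(5,2): flips 1 -> legal
(5,4): flips 2 -> legal
(5,5): flips 1 -> legal
B mobility = 3
-- W to move --
(0,1): no bracket -> illegal
(0,2): no bracket -> illegal
(0,3): no bracket -> illegal
(0,4): no bracket -> illegal
(0,5): no bracket -> illegal
(1,1): flips 2 -> legal
(1,3): flips 2 -> legal
(1,4): flips 2 -> legal
(2,1): flips 1 -> legal
(2,5): flips 1 -> legal
(3,1): no bracket -> illegal
(3,5): no bracket -> illegal
(4,1): no bracket -> illegal
(4,2): no bracket -> illegal
(4,5): no bracket -> illegal
W mobility = 5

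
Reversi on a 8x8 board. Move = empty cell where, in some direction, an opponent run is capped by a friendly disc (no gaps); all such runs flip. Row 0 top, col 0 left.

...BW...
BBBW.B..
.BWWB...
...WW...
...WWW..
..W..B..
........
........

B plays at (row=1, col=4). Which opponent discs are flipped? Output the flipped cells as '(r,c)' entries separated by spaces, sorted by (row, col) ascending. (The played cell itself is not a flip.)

Dir NW: first cell 'B' (not opp) -> no flip
Dir N: opp run (0,4), next=edge -> no flip
Dir NE: first cell '.' (not opp) -> no flip
Dir W: opp run (1,3) capped by B -> flip
Dir E: first cell 'B' (not opp) -> no flip
Dir SW: opp run (2,3), next='.' -> no flip
Dir S: first cell 'B' (not opp) -> no flip
Dir SE: first cell '.' (not opp) -> no flip

Answer: (1,3)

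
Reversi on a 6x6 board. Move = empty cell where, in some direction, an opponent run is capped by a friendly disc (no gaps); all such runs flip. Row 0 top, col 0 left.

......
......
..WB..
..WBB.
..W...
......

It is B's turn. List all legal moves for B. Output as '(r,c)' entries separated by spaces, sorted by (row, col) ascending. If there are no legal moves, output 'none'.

(1,1): flips 1 -> legal
(1,2): no bracket -> illegal
(1,3): no bracket -> illegal
(2,1): flips 1 -> legal
(3,1): flips 1 -> legal
(4,1): flips 1 -> legal
(4,3): no bracket -> illegal
(5,1): flips 1 -> legal
(5,2): no bracket -> illegal
(5,3): no bracket -> illegal

Answer: (1,1) (2,1) (3,1) (4,1) (5,1)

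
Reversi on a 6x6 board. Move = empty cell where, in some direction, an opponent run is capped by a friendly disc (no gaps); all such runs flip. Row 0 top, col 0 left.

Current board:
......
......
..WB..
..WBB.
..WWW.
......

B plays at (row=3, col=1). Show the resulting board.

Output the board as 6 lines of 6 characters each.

Answer: ......
......
..WB..
.BBBB.
..WWW.
......

Derivation:
Place B at (3,1); scan 8 dirs for brackets.
Dir NW: first cell '.' (not opp) -> no flip
Dir N: first cell '.' (not opp) -> no flip
Dir NE: opp run (2,2), next='.' -> no flip
Dir W: first cell '.' (not opp) -> no flip
Dir E: opp run (3,2) capped by B -> flip
Dir SW: first cell '.' (not opp) -> no flip
Dir S: first cell '.' (not opp) -> no flip
Dir SE: opp run (4,2), next='.' -> no flip
All flips: (3,2)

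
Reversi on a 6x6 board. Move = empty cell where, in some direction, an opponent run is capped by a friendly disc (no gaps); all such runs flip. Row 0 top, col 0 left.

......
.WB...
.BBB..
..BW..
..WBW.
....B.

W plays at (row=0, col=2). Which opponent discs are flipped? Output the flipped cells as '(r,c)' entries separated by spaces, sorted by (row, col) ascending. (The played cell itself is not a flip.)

Answer: (1,2) (2,2) (3,2)

Derivation:
Dir NW: edge -> no flip
Dir N: edge -> no flip
Dir NE: edge -> no flip
Dir W: first cell '.' (not opp) -> no flip
Dir E: first cell '.' (not opp) -> no flip
Dir SW: first cell 'W' (not opp) -> no flip
Dir S: opp run (1,2) (2,2) (3,2) capped by W -> flip
Dir SE: first cell '.' (not opp) -> no flip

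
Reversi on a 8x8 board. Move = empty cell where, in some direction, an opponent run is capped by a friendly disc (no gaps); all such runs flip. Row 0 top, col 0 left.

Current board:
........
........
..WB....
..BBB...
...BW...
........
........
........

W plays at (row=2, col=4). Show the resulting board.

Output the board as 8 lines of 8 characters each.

Place W at (2,4); scan 8 dirs for brackets.
Dir NW: first cell '.' (not opp) -> no flip
Dir N: first cell '.' (not opp) -> no flip
Dir NE: first cell '.' (not opp) -> no flip
Dir W: opp run (2,3) capped by W -> flip
Dir E: first cell '.' (not opp) -> no flip
Dir SW: opp run (3,3), next='.' -> no flip
Dir S: opp run (3,4) capped by W -> flip
Dir SE: first cell '.' (not opp) -> no flip
All flips: (2,3) (3,4)

Answer: ........
........
..WWW...
..BBW...
...BW...
........
........
........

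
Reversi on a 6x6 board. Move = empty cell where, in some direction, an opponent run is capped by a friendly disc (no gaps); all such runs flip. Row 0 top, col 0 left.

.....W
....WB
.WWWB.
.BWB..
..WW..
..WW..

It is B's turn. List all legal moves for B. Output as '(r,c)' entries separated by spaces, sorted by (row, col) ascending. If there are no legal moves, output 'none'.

Answer: (0,4) (1,1) (1,3) (2,0) (5,1)

Derivation:
(0,3): no bracket -> illegal
(0,4): flips 1 -> legal
(1,0): no bracket -> illegal
(1,1): flips 2 -> legal
(1,2): no bracket -> illegal
(1,3): flips 3 -> legal
(2,0): flips 3 -> legal
(2,5): no bracket -> illegal
(3,0): no bracket -> illegal
(3,4): no bracket -> illegal
(4,1): no bracket -> illegal
(4,4): no bracket -> illegal
(5,1): flips 1 -> legal
(5,4): no bracket -> illegal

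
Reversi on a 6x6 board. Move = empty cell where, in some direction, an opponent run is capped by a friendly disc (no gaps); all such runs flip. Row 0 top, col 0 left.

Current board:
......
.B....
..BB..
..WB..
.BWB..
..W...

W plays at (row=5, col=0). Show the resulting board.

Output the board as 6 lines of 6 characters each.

Answer: ......
.B....
..BB..
..WB..
.WWB..
W.W...

Derivation:
Place W at (5,0); scan 8 dirs for brackets.
Dir NW: edge -> no flip
Dir N: first cell '.' (not opp) -> no flip
Dir NE: opp run (4,1) capped by W -> flip
Dir W: edge -> no flip
Dir E: first cell '.' (not opp) -> no flip
Dir SW: edge -> no flip
Dir S: edge -> no flip
Dir SE: edge -> no flip
All flips: (4,1)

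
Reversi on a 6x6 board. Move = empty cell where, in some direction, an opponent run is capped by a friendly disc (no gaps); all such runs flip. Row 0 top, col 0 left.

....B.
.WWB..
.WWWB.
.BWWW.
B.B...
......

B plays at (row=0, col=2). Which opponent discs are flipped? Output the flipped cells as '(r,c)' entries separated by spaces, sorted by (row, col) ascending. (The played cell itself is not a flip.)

Dir NW: edge -> no flip
Dir N: edge -> no flip
Dir NE: edge -> no flip
Dir W: first cell '.' (not opp) -> no flip
Dir E: first cell '.' (not opp) -> no flip
Dir SW: opp run (1,1), next='.' -> no flip
Dir S: opp run (1,2) (2,2) (3,2) capped by B -> flip
Dir SE: first cell 'B' (not opp) -> no flip

Answer: (1,2) (2,2) (3,2)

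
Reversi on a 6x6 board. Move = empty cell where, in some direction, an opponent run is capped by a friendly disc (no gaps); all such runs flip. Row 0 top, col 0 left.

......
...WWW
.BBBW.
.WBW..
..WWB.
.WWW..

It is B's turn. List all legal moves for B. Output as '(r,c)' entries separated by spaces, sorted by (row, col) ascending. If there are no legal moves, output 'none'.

(0,2): no bracket -> illegal
(0,3): flips 1 -> legal
(0,4): flips 1 -> legal
(0,5): flips 1 -> legal
(1,2): no bracket -> illegal
(2,0): no bracket -> illegal
(2,5): flips 1 -> legal
(3,0): flips 1 -> legal
(3,4): flips 1 -> legal
(3,5): no bracket -> illegal
(4,0): flips 1 -> legal
(4,1): flips 3 -> legal
(5,0): no bracket -> illegal
(5,4): flips 1 -> legal

Answer: (0,3) (0,4) (0,5) (2,5) (3,0) (3,4) (4,0) (4,1) (5,4)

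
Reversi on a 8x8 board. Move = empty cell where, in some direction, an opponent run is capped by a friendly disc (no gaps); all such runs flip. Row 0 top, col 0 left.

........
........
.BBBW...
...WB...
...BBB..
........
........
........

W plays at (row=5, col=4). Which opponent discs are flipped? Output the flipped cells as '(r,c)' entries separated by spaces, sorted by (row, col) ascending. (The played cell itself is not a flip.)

Answer: (3,4) (4,4)

Derivation:
Dir NW: opp run (4,3), next='.' -> no flip
Dir N: opp run (4,4) (3,4) capped by W -> flip
Dir NE: opp run (4,5), next='.' -> no flip
Dir W: first cell '.' (not opp) -> no flip
Dir E: first cell '.' (not opp) -> no flip
Dir SW: first cell '.' (not opp) -> no flip
Dir S: first cell '.' (not opp) -> no flip
Dir SE: first cell '.' (not opp) -> no flip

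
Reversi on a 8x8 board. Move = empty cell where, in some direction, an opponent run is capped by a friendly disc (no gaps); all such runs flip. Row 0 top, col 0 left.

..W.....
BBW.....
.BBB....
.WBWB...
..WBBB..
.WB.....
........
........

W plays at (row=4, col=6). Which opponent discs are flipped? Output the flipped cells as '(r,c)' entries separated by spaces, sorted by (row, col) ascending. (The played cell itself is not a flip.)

Answer: (4,3) (4,4) (4,5)

Derivation:
Dir NW: first cell '.' (not opp) -> no flip
Dir N: first cell '.' (not opp) -> no flip
Dir NE: first cell '.' (not opp) -> no flip
Dir W: opp run (4,5) (4,4) (4,3) capped by W -> flip
Dir E: first cell '.' (not opp) -> no flip
Dir SW: first cell '.' (not opp) -> no flip
Dir S: first cell '.' (not opp) -> no flip
Dir SE: first cell '.' (not opp) -> no flip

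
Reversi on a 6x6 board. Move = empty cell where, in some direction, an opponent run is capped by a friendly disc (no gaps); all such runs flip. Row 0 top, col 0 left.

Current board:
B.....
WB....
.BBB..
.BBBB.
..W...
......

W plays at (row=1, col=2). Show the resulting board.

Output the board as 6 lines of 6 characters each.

Place W at (1,2); scan 8 dirs for brackets.
Dir NW: first cell '.' (not opp) -> no flip
Dir N: first cell '.' (not opp) -> no flip
Dir NE: first cell '.' (not opp) -> no flip
Dir W: opp run (1,1) capped by W -> flip
Dir E: first cell '.' (not opp) -> no flip
Dir SW: opp run (2,1), next='.' -> no flip
Dir S: opp run (2,2) (3,2) capped by W -> flip
Dir SE: opp run (2,3) (3,4), next='.' -> no flip
All flips: (1,1) (2,2) (3,2)

Answer: B.....
WWW...
.BWB..
.BWBB.
..W...
......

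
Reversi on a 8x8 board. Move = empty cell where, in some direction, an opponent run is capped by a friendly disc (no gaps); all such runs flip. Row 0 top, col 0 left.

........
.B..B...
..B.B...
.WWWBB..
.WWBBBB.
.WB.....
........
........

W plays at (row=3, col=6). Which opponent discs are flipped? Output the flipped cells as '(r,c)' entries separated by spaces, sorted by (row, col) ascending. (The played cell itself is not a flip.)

Dir NW: first cell '.' (not opp) -> no flip
Dir N: first cell '.' (not opp) -> no flip
Dir NE: first cell '.' (not opp) -> no flip
Dir W: opp run (3,5) (3,4) capped by W -> flip
Dir E: first cell '.' (not opp) -> no flip
Dir SW: opp run (4,5), next='.' -> no flip
Dir S: opp run (4,6), next='.' -> no flip
Dir SE: first cell '.' (not opp) -> no flip

Answer: (3,4) (3,5)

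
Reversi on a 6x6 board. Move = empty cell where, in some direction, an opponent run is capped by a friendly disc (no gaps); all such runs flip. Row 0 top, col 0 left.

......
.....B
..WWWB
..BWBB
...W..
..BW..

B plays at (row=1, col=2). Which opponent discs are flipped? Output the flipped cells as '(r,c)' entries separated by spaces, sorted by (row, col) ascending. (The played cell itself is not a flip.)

Dir NW: first cell '.' (not opp) -> no flip
Dir N: first cell '.' (not opp) -> no flip
Dir NE: first cell '.' (not opp) -> no flip
Dir W: first cell '.' (not opp) -> no flip
Dir E: first cell '.' (not opp) -> no flip
Dir SW: first cell '.' (not opp) -> no flip
Dir S: opp run (2,2) capped by B -> flip
Dir SE: opp run (2,3) capped by B -> flip

Answer: (2,2) (2,3)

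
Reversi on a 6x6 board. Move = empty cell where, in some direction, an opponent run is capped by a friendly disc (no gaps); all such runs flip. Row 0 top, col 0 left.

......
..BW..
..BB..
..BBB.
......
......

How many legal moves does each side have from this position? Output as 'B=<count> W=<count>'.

Answer: B=3 W=3

Derivation:
-- B to move --
(0,2): no bracket -> illegal
(0,3): flips 1 -> legal
(0,4): flips 1 -> legal
(1,4): flips 1 -> legal
(2,4): no bracket -> illegal
B mobility = 3
-- W to move --
(0,1): no bracket -> illegal
(0,2): no bracket -> illegal
(0,3): no bracket -> illegal
(1,1): flips 1 -> legal
(1,4): no bracket -> illegal
(2,1): no bracket -> illegal
(2,4): no bracket -> illegal
(2,5): no bracket -> illegal
(3,1): flips 1 -> legal
(3,5): no bracket -> illegal
(4,1): no bracket -> illegal
(4,2): no bracket -> illegal
(4,3): flips 2 -> legal
(4,4): no bracket -> illegal
(4,5): no bracket -> illegal
W mobility = 3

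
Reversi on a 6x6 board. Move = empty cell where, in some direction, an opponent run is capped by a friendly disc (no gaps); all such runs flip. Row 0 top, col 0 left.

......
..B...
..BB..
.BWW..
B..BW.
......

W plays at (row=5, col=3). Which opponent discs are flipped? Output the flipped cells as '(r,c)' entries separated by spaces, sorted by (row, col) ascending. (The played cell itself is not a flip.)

Answer: (4,3)

Derivation:
Dir NW: first cell '.' (not opp) -> no flip
Dir N: opp run (4,3) capped by W -> flip
Dir NE: first cell 'W' (not opp) -> no flip
Dir W: first cell '.' (not opp) -> no flip
Dir E: first cell '.' (not opp) -> no flip
Dir SW: edge -> no flip
Dir S: edge -> no flip
Dir SE: edge -> no flip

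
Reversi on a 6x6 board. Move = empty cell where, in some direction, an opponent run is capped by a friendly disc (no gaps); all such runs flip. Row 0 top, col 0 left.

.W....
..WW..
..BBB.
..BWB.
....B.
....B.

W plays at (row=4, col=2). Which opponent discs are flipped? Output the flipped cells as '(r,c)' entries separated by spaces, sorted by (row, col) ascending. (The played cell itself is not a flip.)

Answer: (2,2) (3,2)

Derivation:
Dir NW: first cell '.' (not opp) -> no flip
Dir N: opp run (3,2) (2,2) capped by W -> flip
Dir NE: first cell 'W' (not opp) -> no flip
Dir W: first cell '.' (not opp) -> no flip
Dir E: first cell '.' (not opp) -> no flip
Dir SW: first cell '.' (not opp) -> no flip
Dir S: first cell '.' (not opp) -> no flip
Dir SE: first cell '.' (not opp) -> no flip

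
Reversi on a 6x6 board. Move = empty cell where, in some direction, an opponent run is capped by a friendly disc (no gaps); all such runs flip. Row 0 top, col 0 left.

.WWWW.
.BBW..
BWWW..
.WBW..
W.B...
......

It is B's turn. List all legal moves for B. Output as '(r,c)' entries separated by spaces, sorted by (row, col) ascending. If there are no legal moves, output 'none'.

Answer: (1,0) (1,4) (2,4) (3,0) (3,4) (4,1) (4,4)

Derivation:
(0,0): no bracket -> illegal
(0,5): no bracket -> illegal
(1,0): flips 1 -> legal
(1,4): flips 2 -> legal
(1,5): no bracket -> illegal
(2,4): flips 4 -> legal
(3,0): flips 2 -> legal
(3,4): flips 2 -> legal
(4,1): flips 2 -> legal
(4,3): no bracket -> illegal
(4,4): flips 2 -> legal
(5,0): no bracket -> illegal
(5,1): no bracket -> illegal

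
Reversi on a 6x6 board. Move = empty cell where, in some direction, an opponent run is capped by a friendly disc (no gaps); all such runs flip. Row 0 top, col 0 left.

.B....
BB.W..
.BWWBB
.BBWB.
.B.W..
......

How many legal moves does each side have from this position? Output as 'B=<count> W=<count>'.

-- B to move --
(0,2): flips 1 -> legal
(0,3): no bracket -> illegal
(0,4): flips 2 -> legal
(1,2): flips 2 -> legal
(1,4): flips 1 -> legal
(4,2): flips 1 -> legal
(4,4): flips 2 -> legal
(5,2): flips 1 -> legal
(5,3): no bracket -> illegal
(5,4): flips 1 -> legal
B mobility = 8
-- W to move --
(0,0): flips 1 -> legal
(0,2): no bracket -> illegal
(1,2): no bracket -> illegal
(1,4): no bracket -> illegal
(1,5): flips 1 -> legal
(2,0): flips 1 -> legal
(3,0): flips 2 -> legal
(3,5): flips 2 -> legal
(4,0): flips 1 -> legal
(4,2): flips 1 -> legal
(4,4): no bracket -> illegal
(4,5): flips 1 -> legal
(5,0): flips 2 -> legal
(5,1): no bracket -> illegal
(5,2): no bracket -> illegal
W mobility = 9

Answer: B=8 W=9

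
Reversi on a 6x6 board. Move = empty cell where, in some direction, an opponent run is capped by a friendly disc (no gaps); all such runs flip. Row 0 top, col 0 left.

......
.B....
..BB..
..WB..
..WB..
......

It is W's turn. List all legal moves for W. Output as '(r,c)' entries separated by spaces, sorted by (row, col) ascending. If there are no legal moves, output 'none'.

(0,0): no bracket -> illegal
(0,1): no bracket -> illegal
(0,2): no bracket -> illegal
(1,0): no bracket -> illegal
(1,2): flips 1 -> legal
(1,3): no bracket -> illegal
(1,4): flips 1 -> legal
(2,0): no bracket -> illegal
(2,1): no bracket -> illegal
(2,4): flips 1 -> legal
(3,1): no bracket -> illegal
(3,4): flips 1 -> legal
(4,4): flips 1 -> legal
(5,2): no bracket -> illegal
(5,3): no bracket -> illegal
(5,4): flips 1 -> legal

Answer: (1,2) (1,4) (2,4) (3,4) (4,4) (5,4)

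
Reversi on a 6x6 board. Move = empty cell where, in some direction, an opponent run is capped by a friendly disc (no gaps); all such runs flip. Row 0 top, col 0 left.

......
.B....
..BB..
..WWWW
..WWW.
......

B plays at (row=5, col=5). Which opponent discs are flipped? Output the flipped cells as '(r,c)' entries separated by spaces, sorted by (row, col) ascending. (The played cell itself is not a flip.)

Dir NW: opp run (4,4) (3,3) capped by B -> flip
Dir N: first cell '.' (not opp) -> no flip
Dir NE: edge -> no flip
Dir W: first cell '.' (not opp) -> no flip
Dir E: edge -> no flip
Dir SW: edge -> no flip
Dir S: edge -> no flip
Dir SE: edge -> no flip

Answer: (3,3) (4,4)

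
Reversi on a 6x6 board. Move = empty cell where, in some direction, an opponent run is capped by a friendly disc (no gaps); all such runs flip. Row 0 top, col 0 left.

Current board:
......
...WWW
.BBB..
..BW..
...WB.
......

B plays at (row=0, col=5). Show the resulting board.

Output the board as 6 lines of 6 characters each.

Answer: .....B
...WBW
.BBB..
..BW..
...WB.
......

Derivation:
Place B at (0,5); scan 8 dirs for brackets.
Dir NW: edge -> no flip
Dir N: edge -> no flip
Dir NE: edge -> no flip
Dir W: first cell '.' (not opp) -> no flip
Dir E: edge -> no flip
Dir SW: opp run (1,4) capped by B -> flip
Dir S: opp run (1,5), next='.' -> no flip
Dir SE: edge -> no flip
All flips: (1,4)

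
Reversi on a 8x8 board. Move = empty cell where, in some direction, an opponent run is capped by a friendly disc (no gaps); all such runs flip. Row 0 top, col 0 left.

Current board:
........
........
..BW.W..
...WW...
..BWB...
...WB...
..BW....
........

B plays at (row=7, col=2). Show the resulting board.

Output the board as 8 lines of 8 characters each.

Answer: ........
........
..BW.W..
...WW...
..BWB...
...WB...
..BB....
..B.....

Derivation:
Place B at (7,2); scan 8 dirs for brackets.
Dir NW: first cell '.' (not opp) -> no flip
Dir N: first cell 'B' (not opp) -> no flip
Dir NE: opp run (6,3) capped by B -> flip
Dir W: first cell '.' (not opp) -> no flip
Dir E: first cell '.' (not opp) -> no flip
Dir SW: edge -> no flip
Dir S: edge -> no flip
Dir SE: edge -> no flip
All flips: (6,3)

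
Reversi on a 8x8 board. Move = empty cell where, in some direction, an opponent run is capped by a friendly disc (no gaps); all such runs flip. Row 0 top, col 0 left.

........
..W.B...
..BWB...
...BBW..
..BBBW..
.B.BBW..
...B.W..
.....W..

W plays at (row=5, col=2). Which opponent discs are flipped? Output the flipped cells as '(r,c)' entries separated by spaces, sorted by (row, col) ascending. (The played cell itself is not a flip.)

Dir NW: first cell '.' (not opp) -> no flip
Dir N: opp run (4,2), next='.' -> no flip
Dir NE: opp run (4,3) (3,4), next='.' -> no flip
Dir W: opp run (5,1), next='.' -> no flip
Dir E: opp run (5,3) (5,4) capped by W -> flip
Dir SW: first cell '.' (not opp) -> no flip
Dir S: first cell '.' (not opp) -> no flip
Dir SE: opp run (6,3), next='.' -> no flip

Answer: (5,3) (5,4)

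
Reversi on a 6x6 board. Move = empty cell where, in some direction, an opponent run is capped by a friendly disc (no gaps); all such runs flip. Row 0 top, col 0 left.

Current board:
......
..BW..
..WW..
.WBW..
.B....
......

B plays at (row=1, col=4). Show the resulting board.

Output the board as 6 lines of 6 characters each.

Answer: ......
..BBB.
..WB..
.WBW..
.B....
......

Derivation:
Place B at (1,4); scan 8 dirs for brackets.
Dir NW: first cell '.' (not opp) -> no flip
Dir N: first cell '.' (not opp) -> no flip
Dir NE: first cell '.' (not opp) -> no flip
Dir W: opp run (1,3) capped by B -> flip
Dir E: first cell '.' (not opp) -> no flip
Dir SW: opp run (2,3) capped by B -> flip
Dir S: first cell '.' (not opp) -> no flip
Dir SE: first cell '.' (not opp) -> no flip
All flips: (1,3) (2,3)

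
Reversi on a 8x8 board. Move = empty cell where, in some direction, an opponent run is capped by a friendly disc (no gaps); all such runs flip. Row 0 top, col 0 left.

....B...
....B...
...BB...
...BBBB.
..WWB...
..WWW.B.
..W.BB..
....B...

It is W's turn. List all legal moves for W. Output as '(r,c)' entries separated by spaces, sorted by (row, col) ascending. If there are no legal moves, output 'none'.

(0,3): no bracket -> illegal
(0,5): no bracket -> illegal
(1,2): no bracket -> illegal
(1,3): flips 2 -> legal
(1,5): flips 2 -> legal
(2,2): no bracket -> illegal
(2,5): flips 1 -> legal
(2,6): flips 2 -> legal
(2,7): no bracket -> illegal
(3,2): no bracket -> illegal
(3,7): no bracket -> illegal
(4,5): flips 1 -> legal
(4,6): no bracket -> illegal
(4,7): no bracket -> illegal
(5,5): no bracket -> illegal
(5,7): no bracket -> illegal
(6,3): no bracket -> illegal
(6,6): no bracket -> illegal
(6,7): no bracket -> illegal
(7,3): no bracket -> illegal
(7,5): flips 1 -> legal
(7,6): flips 1 -> legal

Answer: (1,3) (1,5) (2,5) (2,6) (4,5) (7,5) (7,6)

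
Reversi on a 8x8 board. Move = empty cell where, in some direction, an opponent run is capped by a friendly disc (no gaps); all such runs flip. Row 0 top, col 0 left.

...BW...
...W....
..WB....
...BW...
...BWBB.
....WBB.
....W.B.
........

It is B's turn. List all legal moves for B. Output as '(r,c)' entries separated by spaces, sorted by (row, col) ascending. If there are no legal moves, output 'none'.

Answer: (0,5) (1,1) (2,1) (2,5) (3,5) (5,3) (6,3) (6,5) (7,3)

Derivation:
(0,2): no bracket -> illegal
(0,5): flips 1 -> legal
(1,1): flips 1 -> legal
(1,2): no bracket -> illegal
(1,4): no bracket -> illegal
(1,5): no bracket -> illegal
(2,1): flips 1 -> legal
(2,4): no bracket -> illegal
(2,5): flips 1 -> legal
(3,1): no bracket -> illegal
(3,2): no bracket -> illegal
(3,5): flips 1 -> legal
(5,3): flips 1 -> legal
(6,3): flips 1 -> legal
(6,5): flips 1 -> legal
(7,3): flips 1 -> legal
(7,4): no bracket -> illegal
(7,5): no bracket -> illegal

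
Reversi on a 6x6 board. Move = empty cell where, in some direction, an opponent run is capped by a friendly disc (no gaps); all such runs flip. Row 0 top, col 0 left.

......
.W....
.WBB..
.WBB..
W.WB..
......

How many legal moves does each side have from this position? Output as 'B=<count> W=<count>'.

Answer: B=7 W=6

Derivation:
-- B to move --
(0,0): flips 1 -> legal
(0,1): no bracket -> illegal
(0,2): no bracket -> illegal
(1,0): flips 1 -> legal
(1,2): no bracket -> illegal
(2,0): flips 1 -> legal
(3,0): flips 1 -> legal
(4,1): flips 1 -> legal
(5,0): no bracket -> illegal
(5,1): flips 1 -> legal
(5,2): flips 1 -> legal
(5,3): no bracket -> illegal
B mobility = 7
-- W to move --
(1,2): flips 2 -> legal
(1,3): flips 1 -> legal
(1,4): no bracket -> illegal
(2,4): flips 3 -> legal
(3,4): flips 2 -> legal
(4,1): no bracket -> illegal
(4,4): flips 3 -> legal
(5,2): no bracket -> illegal
(5,3): no bracket -> illegal
(5,4): flips 2 -> legal
W mobility = 6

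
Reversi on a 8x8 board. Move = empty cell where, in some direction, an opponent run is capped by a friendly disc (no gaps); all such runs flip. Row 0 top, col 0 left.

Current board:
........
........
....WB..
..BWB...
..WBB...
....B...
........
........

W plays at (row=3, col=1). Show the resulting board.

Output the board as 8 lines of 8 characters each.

Place W at (3,1); scan 8 dirs for brackets.
Dir NW: first cell '.' (not opp) -> no flip
Dir N: first cell '.' (not opp) -> no flip
Dir NE: first cell '.' (not opp) -> no flip
Dir W: first cell '.' (not opp) -> no flip
Dir E: opp run (3,2) capped by W -> flip
Dir SW: first cell '.' (not opp) -> no flip
Dir S: first cell '.' (not opp) -> no flip
Dir SE: first cell 'W' (not opp) -> no flip
All flips: (3,2)

Answer: ........
........
....WB..
.WWWB...
..WBB...
....B...
........
........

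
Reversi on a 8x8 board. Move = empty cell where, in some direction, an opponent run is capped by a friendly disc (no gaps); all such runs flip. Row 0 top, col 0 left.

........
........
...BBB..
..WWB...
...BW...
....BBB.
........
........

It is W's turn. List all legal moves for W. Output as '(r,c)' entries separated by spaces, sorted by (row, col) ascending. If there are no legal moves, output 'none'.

Answer: (1,3) (1,4) (1,5) (3,5) (4,2) (5,3) (6,4) (6,5) (6,6)

Derivation:
(1,2): no bracket -> illegal
(1,3): flips 1 -> legal
(1,4): flips 3 -> legal
(1,5): flips 1 -> legal
(1,6): no bracket -> illegal
(2,2): no bracket -> illegal
(2,6): no bracket -> illegal
(3,5): flips 1 -> legal
(3,6): no bracket -> illegal
(4,2): flips 1 -> legal
(4,5): no bracket -> illegal
(4,6): no bracket -> illegal
(4,7): no bracket -> illegal
(5,2): no bracket -> illegal
(5,3): flips 1 -> legal
(5,7): no bracket -> illegal
(6,3): no bracket -> illegal
(6,4): flips 1 -> legal
(6,5): flips 2 -> legal
(6,6): flips 1 -> legal
(6,7): no bracket -> illegal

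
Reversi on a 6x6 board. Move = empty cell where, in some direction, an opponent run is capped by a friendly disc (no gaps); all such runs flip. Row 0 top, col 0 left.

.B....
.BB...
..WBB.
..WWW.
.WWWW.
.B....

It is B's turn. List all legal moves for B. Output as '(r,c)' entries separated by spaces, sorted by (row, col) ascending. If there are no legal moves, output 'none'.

(1,3): no bracket -> illegal
(2,1): flips 1 -> legal
(2,5): no bracket -> illegal
(3,0): no bracket -> illegal
(3,1): flips 1 -> legal
(3,5): no bracket -> illegal
(4,0): no bracket -> illegal
(4,5): flips 1 -> legal
(5,0): flips 2 -> legal
(5,2): flips 3 -> legal
(5,3): flips 2 -> legal
(5,4): flips 2 -> legal
(5,5): flips 3 -> legal

Answer: (2,1) (3,1) (4,5) (5,0) (5,2) (5,3) (5,4) (5,5)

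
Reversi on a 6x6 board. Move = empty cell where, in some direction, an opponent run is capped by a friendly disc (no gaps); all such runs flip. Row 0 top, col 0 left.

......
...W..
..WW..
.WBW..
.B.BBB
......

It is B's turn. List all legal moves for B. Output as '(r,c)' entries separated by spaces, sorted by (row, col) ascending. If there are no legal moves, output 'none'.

(0,2): no bracket -> illegal
(0,3): flips 3 -> legal
(0,4): no bracket -> illegal
(1,1): flips 2 -> legal
(1,2): flips 1 -> legal
(1,4): flips 1 -> legal
(2,0): no bracket -> illegal
(2,1): flips 1 -> legal
(2,4): no bracket -> illegal
(3,0): flips 1 -> legal
(3,4): flips 1 -> legal
(4,0): no bracket -> illegal
(4,2): no bracket -> illegal

Answer: (0,3) (1,1) (1,2) (1,4) (2,1) (3,0) (3,4)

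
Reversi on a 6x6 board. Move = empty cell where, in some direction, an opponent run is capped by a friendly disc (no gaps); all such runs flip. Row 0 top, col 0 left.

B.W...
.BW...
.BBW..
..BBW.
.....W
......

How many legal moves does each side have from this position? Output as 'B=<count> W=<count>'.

-- B to move --
(0,1): no bracket -> illegal
(0,3): flips 1 -> legal
(1,3): flips 2 -> legal
(1,4): flips 1 -> legal
(2,4): flips 1 -> legal
(2,5): no bracket -> illegal
(3,5): flips 1 -> legal
(4,3): no bracket -> illegal
(4,4): no bracket -> illegal
(5,4): no bracket -> illegal
(5,5): no bracket -> illegal
B mobility = 5
-- W to move --
(0,1): no bracket -> illegal
(1,0): flips 1 -> legal
(1,3): no bracket -> illegal
(2,0): flips 3 -> legal
(2,4): no bracket -> illegal
(3,0): flips 1 -> legal
(3,1): flips 2 -> legal
(4,1): flips 1 -> legal
(4,2): flips 2 -> legal
(4,3): flips 1 -> legal
(4,4): no bracket -> illegal
W mobility = 7

Answer: B=5 W=7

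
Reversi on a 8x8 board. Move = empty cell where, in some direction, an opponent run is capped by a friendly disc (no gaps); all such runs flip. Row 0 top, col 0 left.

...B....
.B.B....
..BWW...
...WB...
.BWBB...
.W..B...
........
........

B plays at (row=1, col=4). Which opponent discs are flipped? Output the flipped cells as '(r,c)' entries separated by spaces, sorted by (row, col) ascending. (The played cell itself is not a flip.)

Dir NW: first cell 'B' (not opp) -> no flip
Dir N: first cell '.' (not opp) -> no flip
Dir NE: first cell '.' (not opp) -> no flip
Dir W: first cell 'B' (not opp) -> no flip
Dir E: first cell '.' (not opp) -> no flip
Dir SW: opp run (2,3), next='.' -> no flip
Dir S: opp run (2,4) capped by B -> flip
Dir SE: first cell '.' (not opp) -> no flip

Answer: (2,4)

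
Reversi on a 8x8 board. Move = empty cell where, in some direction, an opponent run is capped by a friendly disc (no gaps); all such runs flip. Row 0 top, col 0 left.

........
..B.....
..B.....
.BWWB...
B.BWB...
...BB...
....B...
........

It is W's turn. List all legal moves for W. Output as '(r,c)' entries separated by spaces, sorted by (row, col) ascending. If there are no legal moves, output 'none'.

Answer: (0,2) (1,1) (2,5) (3,0) (3,5) (4,1) (4,5) (5,1) (5,2) (5,5) (6,3) (6,5)

Derivation:
(0,1): no bracket -> illegal
(0,2): flips 2 -> legal
(0,3): no bracket -> illegal
(1,1): flips 1 -> legal
(1,3): no bracket -> illegal
(2,0): no bracket -> illegal
(2,1): no bracket -> illegal
(2,3): no bracket -> illegal
(2,4): no bracket -> illegal
(2,5): flips 1 -> legal
(3,0): flips 1 -> legal
(3,5): flips 1 -> legal
(4,1): flips 1 -> legal
(4,5): flips 1 -> legal
(5,0): no bracket -> illegal
(5,1): flips 1 -> legal
(5,2): flips 1 -> legal
(5,5): flips 1 -> legal
(6,2): no bracket -> illegal
(6,3): flips 1 -> legal
(6,5): flips 1 -> legal
(7,3): no bracket -> illegal
(7,4): no bracket -> illegal
(7,5): no bracket -> illegal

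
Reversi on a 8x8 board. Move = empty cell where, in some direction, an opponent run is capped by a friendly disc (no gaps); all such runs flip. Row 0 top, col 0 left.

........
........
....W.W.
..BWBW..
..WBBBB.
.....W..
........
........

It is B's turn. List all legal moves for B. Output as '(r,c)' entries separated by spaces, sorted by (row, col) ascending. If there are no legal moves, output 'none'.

(1,3): flips 2 -> legal
(1,4): flips 1 -> legal
(1,5): no bracket -> illegal
(1,6): no bracket -> illegal
(1,7): flips 2 -> legal
(2,2): flips 1 -> legal
(2,3): flips 1 -> legal
(2,5): flips 1 -> legal
(2,7): no bracket -> illegal
(3,1): no bracket -> illegal
(3,6): flips 1 -> legal
(3,7): no bracket -> illegal
(4,1): flips 1 -> legal
(5,1): no bracket -> illegal
(5,2): flips 1 -> legal
(5,3): no bracket -> illegal
(5,4): no bracket -> illegal
(5,6): no bracket -> illegal
(6,4): flips 1 -> legal
(6,5): flips 1 -> legal
(6,6): flips 1 -> legal

Answer: (1,3) (1,4) (1,7) (2,2) (2,3) (2,5) (3,6) (4,1) (5,2) (6,4) (6,5) (6,6)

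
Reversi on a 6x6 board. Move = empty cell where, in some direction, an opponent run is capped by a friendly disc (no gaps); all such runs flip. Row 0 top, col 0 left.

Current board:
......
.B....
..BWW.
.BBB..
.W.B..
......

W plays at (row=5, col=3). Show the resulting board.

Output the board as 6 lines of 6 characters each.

Place W at (5,3); scan 8 dirs for brackets.
Dir NW: first cell '.' (not opp) -> no flip
Dir N: opp run (4,3) (3,3) capped by W -> flip
Dir NE: first cell '.' (not opp) -> no flip
Dir W: first cell '.' (not opp) -> no flip
Dir E: first cell '.' (not opp) -> no flip
Dir SW: edge -> no flip
Dir S: edge -> no flip
Dir SE: edge -> no flip
All flips: (3,3) (4,3)

Answer: ......
.B....
..BWW.
.BBW..
.W.W..
...W..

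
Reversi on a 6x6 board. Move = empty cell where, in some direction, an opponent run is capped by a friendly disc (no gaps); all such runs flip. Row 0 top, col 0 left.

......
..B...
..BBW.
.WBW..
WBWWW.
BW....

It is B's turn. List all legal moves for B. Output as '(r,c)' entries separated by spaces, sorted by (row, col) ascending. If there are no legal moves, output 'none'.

(1,3): no bracket -> illegal
(1,4): no bracket -> illegal
(1,5): no bracket -> illegal
(2,0): no bracket -> illegal
(2,1): flips 1 -> legal
(2,5): flips 1 -> legal
(3,0): flips 2 -> legal
(3,4): flips 1 -> legal
(3,5): no bracket -> illegal
(4,5): flips 3 -> legal
(5,2): flips 2 -> legal
(5,3): flips 2 -> legal
(5,4): flips 1 -> legal
(5,5): flips 2 -> legal

Answer: (2,1) (2,5) (3,0) (3,4) (4,5) (5,2) (5,3) (5,4) (5,5)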